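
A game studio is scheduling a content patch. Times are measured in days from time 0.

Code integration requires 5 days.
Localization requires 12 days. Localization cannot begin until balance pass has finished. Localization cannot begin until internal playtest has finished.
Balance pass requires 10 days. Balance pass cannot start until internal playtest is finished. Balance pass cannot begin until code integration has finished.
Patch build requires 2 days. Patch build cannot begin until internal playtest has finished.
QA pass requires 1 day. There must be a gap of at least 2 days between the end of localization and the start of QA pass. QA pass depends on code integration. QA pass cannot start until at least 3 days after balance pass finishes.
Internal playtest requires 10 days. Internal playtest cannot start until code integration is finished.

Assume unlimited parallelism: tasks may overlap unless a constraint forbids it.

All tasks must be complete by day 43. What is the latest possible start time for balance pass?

18

Nothing follows QA pass; the deadline of day 43 is its only limit. It must start by 43 − 1 = day 42.
Since QA pass (must start by day 42, minus 2-day gap → day 40) depends on it, localization must finish by day 40. Backing off its 12-day duration gives a latest start of day 28.
Balance pass must finish in time for localization (must start by day 28); QA pass (must start by day 42, minus 3-day gap → day 39). The tightest is day 28, so balance pass must start by 28 − 10 = day 18.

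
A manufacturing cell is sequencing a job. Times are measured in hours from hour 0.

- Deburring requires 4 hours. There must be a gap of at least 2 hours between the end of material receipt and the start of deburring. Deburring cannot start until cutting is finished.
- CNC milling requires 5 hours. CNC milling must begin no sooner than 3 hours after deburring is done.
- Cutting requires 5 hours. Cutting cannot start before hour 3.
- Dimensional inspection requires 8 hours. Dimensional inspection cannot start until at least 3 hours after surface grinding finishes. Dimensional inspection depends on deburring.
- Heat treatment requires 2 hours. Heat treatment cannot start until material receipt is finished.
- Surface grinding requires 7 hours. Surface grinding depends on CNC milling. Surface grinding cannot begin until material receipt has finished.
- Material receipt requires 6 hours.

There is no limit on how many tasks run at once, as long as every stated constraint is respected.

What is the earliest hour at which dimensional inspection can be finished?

After its own release at hour 3, cutting can start at hour 3 and finishes at hour 8.
Material receipt can start immediately at hour 0; it finishes at hour 6.
For deburring: material receipt (finishes hour 6, plus 2-hour gap → hour 8); cutting (finishes hour 8). Taking the maximum gives a start of hour 8, and it finishes at 8 + 4 = hour 12.
CNC milling waits on deburring (finishes hour 12, plus 3-hour gap → hour 15), so it starts at hour 15 and finishes at 15 + 5 = hour 20.
Surface grinding needs all of CNC milling (finishes hour 20); material receipt (finishes hour 6). That puts its earliest start at hour 20; it finishes at 20 + 7 = hour 27.
Dimensional inspection cannot start until surface grinding (finishes hour 27, plus 3-hour gap → hour 30); deburring (finishes hour 12). The controlling bound is hour 30, so dimensional inspection finishes at 30 + 8 = hour 38.

38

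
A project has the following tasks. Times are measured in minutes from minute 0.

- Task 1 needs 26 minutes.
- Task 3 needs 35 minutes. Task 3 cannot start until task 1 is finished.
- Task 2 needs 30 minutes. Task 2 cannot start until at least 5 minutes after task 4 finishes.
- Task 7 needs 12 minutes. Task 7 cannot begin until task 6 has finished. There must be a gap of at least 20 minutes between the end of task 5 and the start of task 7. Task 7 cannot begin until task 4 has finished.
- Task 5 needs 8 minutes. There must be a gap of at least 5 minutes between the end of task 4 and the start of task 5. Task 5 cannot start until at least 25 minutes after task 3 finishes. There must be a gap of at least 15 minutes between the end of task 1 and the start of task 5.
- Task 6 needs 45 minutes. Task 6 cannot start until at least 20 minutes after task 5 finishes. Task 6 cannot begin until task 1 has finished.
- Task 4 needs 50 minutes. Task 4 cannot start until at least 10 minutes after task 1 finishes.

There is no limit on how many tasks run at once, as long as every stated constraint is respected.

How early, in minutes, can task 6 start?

119

Task 1 can start immediately at minute 0; it finishes at minute 26.
Task 4 waits on task 1 (finishes minute 26, plus 10-minute gap → minute 36), so it starts at minute 36 and finishes at 36 + 50 = minute 86.
Task 3 cannot begin until task 1 (finishes minute 26). It runs from minute 26 to 26 + 35 = minute 61.
Task 5 has to wait for task 4 (finishes minute 86, plus 5-minute gap → minute 91); task 3 (finishes minute 61, plus 25-minute gap → minute 86); task 1 (finishes minute 26, plus 15-minute gap → minute 41). The latest of these is minute 91, so task 5 runs minute 91 to 91 + 8 = minute 99.
Task 6 waits on task 5 (finishes minute 99, plus 20-minute gap → minute 119); task 1 (finishes minute 26). The latest of these is minute 119, which is the earliest task 6 can start.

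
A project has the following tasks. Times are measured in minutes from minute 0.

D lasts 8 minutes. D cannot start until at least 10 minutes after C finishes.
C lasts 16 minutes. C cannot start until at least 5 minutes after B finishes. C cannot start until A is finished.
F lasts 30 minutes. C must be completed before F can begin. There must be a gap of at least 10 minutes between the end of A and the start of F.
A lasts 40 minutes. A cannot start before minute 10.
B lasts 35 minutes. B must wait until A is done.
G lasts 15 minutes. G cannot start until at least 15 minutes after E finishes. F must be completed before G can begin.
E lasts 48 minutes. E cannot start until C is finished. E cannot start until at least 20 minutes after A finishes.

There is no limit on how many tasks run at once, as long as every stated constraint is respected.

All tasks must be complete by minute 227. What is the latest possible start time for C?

133

Nothing follows D; the deadline of minute 227 is its only limit. It must start by 227 − 8 = minute 219.
G has no dependents, so it just needs to finish by minute 227. Starting by 227 − 15 = minute 212 achieves that.
E has to be done before G (must start by minute 212, minus 15-minute gap → minute 197). That means finishing by minute 197, i.e. starting by 197 − 48 = minute 149.
F has to be done before G (must start by minute 212). That means finishing by minute 212, i.e. starting by 212 − 30 = minute 182.
C has several dependents: D (must start by minute 219, minus 10-minute gap → minute 209); E (must start by minute 149); F (must start by minute 182). The earliest of those limits is minute 149, so C must start by 149 − 16 = minute 133.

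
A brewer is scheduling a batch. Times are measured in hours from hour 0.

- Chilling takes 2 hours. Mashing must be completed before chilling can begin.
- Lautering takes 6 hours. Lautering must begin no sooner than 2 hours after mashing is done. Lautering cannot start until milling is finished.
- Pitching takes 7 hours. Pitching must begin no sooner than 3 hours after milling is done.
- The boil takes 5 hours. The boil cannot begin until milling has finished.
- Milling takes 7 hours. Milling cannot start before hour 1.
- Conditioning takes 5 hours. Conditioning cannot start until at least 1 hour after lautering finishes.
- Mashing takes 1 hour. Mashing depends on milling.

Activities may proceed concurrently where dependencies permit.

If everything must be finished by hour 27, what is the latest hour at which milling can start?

Conditioning has no dependents, so it just needs to finish by hour 27. Starting by 27 − 5 = hour 22 achieves that.
Lautering feeds into conditioning (must start by hour 22, minus 1-hour gap → hour 21); so lautering must finish by hour 21 and therefore start by hour 15.
To finish by hour 27, chilling (duration 2) must start no later than hour 25.
Mashing feeds lautering (must start by hour 15, minus 2-hour gap → hour 13); chilling (must start by hour 25). Taking the minimum, mashing must finish by hour 13 and start by 13 − 1 = hour 12.
The boil must finish by hour 27; it takes 5 hours, so it must start by 27 − 5 = hour 22.
Pitching has no dependents, so it just needs to finish by hour 27. Starting by 27 − 7 = hour 20 achieves that.
For milling: mashing (must start by hour 12); lautering (must start by hour 15); the boil (must start by hour 22); pitching (must start by hour 20, minus 3-hour gap → hour 17). The most restrictive is hour 12; with a 7-hour duration, milling must start by hour 5.

5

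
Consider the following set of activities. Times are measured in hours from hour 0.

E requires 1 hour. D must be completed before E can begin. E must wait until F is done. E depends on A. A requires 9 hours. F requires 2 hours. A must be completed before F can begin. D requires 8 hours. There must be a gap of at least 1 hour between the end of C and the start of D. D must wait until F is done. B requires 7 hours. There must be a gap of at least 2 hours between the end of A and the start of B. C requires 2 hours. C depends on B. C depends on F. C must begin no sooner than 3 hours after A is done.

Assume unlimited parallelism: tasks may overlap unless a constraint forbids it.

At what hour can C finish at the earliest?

Nothing blocks A, so it runs from hour 0 to hour 9.
F cannot begin until A (finishes hour 9). It runs from hour 9 to 9 + 2 = hour 11.
B waits on A (finishes hour 9, plus 2-hour gap → hour 11), so it starts at hour 11 and finishes at 11 + 7 = hour 18.
C has to wait for B (finishes hour 18); F (finishes hour 11); A (finishes hour 9, plus 3-hour gap → hour 12). The latest of these is hour 18, so C runs hour 18 to 18 + 2 = hour 20.

20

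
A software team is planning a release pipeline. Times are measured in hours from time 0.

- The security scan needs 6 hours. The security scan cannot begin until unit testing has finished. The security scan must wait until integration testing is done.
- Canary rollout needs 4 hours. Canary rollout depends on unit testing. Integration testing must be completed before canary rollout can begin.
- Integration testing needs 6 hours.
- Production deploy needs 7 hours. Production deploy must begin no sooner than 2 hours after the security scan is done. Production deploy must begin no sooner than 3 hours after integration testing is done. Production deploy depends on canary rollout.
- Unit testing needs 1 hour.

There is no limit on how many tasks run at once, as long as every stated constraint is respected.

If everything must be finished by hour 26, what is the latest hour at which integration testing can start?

5

To finish by hour 26, production deploy (duration 7) must start no later than hour 19.
The security scan must finish before production deploy (must start by hour 19, minus 2-hour gap → hour 17). With a 6-hour duration, the security scan must start by 17 − 6 = hour 11.
Canary rollout feeds into production deploy (must start by hour 19); so canary rollout must finish by hour 19 and therefore start by hour 15.
Integration testing must finish in time for the security scan (must start by hour 11); canary rollout (must start by hour 15); production deploy (must start by hour 19, minus 3-hour gap → hour 16). The tightest is hour 11, so integration testing must start by 11 − 6 = hour 5.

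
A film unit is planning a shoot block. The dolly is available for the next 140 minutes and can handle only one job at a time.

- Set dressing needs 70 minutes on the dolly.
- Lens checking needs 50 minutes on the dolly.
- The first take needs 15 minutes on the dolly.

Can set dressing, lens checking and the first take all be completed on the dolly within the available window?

Yes

Running back to back, the jobs need 70 + 50 + 15 = 135 minutes on the dolly.
Since 135 ≤ 140, they fit within the window.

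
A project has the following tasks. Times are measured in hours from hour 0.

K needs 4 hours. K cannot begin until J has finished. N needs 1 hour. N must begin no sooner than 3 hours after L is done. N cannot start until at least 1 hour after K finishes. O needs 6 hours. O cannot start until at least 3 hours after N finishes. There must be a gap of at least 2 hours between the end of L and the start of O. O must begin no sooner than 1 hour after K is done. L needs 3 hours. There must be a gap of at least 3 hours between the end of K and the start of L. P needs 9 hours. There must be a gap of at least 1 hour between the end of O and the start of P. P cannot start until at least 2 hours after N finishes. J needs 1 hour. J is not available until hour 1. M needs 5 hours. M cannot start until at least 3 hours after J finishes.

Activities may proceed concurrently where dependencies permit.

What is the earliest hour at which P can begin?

After its own release at hour 1, J can start at hour 1 and finishes at hour 2.
After J (finishes hour 2), K can start at hour 2 and finishes at hour 6.
After K (finishes hour 6, plus 3-hour gap → hour 9), L can start at hour 9 and finishes at hour 12.
For N: L (finishes hour 12, plus 3-hour gap → hour 15); K (finishes hour 6, plus 1-hour gap → hour 7). Taking the maximum gives a start of hour 15, and it finishes at 15 + 1 = hour 16.
O needs all of N (finishes hour 16, plus 3-hour gap → hour 19); L (finishes hour 12, plus 2-hour gap → hour 14); K (finishes hour 6, plus 1-hour gap → hour 7). That puts its earliest start at hour 19; it finishes at 19 + 6 = hour 25.
P waits on O (finishes hour 25, plus 1-hour gap → hour 26); N (finishes hour 16, plus 2-hour gap → hour 18). The latest of these is hour 26, which is the earliest P can start.

26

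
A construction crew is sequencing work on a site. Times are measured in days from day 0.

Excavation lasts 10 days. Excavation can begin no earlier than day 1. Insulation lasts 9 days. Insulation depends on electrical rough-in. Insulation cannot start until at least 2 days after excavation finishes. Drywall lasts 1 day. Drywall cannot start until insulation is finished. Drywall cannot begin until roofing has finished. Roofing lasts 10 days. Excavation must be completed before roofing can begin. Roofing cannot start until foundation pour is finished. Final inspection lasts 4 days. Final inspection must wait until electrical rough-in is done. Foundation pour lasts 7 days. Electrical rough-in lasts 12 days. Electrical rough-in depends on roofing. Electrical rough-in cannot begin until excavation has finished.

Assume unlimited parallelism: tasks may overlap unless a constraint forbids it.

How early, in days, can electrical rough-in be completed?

33

Foundation pour has no prerequisites, so it starts at day 0 and finishes at day 7.
Excavation waits on its own release at day 1, so it starts at day 1 and finishes at 1 + 10 = day 11.
Roofing cannot start until excavation (finishes day 11); foundation pour (finishes day 7). The controlling bound is day 11, so roofing finishes at 11 + 10 = day 21.
Electrical rough-in needs all of roofing (finishes day 21); excavation (finishes day 11). That puts its earliest start at day 21; it finishes at 21 + 12 = day 33.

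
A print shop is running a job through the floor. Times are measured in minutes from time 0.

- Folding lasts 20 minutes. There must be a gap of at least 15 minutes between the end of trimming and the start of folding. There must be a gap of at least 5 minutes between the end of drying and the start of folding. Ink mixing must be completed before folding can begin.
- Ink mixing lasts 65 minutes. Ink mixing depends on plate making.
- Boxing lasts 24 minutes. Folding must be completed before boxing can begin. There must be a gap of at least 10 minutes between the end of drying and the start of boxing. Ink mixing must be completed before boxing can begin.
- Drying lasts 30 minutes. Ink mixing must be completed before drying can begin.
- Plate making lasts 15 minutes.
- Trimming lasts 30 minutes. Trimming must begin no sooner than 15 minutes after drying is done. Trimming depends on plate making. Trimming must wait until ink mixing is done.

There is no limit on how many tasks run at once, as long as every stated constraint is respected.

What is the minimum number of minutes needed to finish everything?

Plate making has no prerequisites, so it starts at minute 0 and finishes at minute 15.
After plate making (finishes minute 15), ink mixing can start at minute 15 and finishes at minute 80.
Drying waits on ink mixing (finishes minute 80), so it starts at minute 80 and finishes at 80 + 30 = minute 110.
Trimming has to wait for drying (finishes minute 110, plus 15-minute gap → minute 125); plate making (finishes minute 15); ink mixing (finishes minute 80). The latest of these is minute 125, so trimming runs minute 125 to 125 + 30 = minute 155.
Folding needs all of trimming (finishes minute 155, plus 15-minute gap → minute 170); drying (finishes minute 110, plus 5-minute gap → minute 115); ink mixing (finishes minute 80). That puts its earliest start at minute 170; it finishes at 170 + 20 = minute 190.
Boxing cannot start until folding (finishes minute 190); drying (finishes minute 110, plus 10-minute gap → minute 120); ink mixing (finishes minute 80). The controlling bound is minute 190, so boxing finishes at 190 + 24 = minute 214.
All tasks are finished once the last one completes. Finish times: Plate making at 15, Ink mixing at 80, Drying at 110, Trimming at 155, Folding at 190, Boxing at 214. The latest is minute 214.

214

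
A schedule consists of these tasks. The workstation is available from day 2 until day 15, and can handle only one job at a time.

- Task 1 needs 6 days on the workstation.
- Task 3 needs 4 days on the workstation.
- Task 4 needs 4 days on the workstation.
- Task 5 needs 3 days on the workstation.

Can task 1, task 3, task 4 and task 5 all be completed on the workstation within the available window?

No

The workstation window is 15 − 2 = 13 days.
Running back to back, the jobs need 6 + 4 + 4 + 3 = 17 days on the workstation.
Since 17 > 13, they cannot all fit.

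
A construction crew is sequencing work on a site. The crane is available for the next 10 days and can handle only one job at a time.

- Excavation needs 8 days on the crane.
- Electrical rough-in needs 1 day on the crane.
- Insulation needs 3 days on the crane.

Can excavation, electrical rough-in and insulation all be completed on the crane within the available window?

No

Running back to back, the jobs need 8 + 1 + 3 = 12 days on the crane.
Since 12 > 10, they cannot all fit.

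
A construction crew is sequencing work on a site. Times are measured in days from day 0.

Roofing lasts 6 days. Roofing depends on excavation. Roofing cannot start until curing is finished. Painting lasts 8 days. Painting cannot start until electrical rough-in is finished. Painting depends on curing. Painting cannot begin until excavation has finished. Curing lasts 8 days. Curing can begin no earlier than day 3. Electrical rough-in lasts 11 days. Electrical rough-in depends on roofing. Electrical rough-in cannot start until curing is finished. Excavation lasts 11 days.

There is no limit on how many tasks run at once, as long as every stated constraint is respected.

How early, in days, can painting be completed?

36

After its own release at day 3, curing can start at day 3 and finishes at day 11.
Excavation has no prerequisites, so it starts at day 0 and finishes at day 11.
Roofing needs all of excavation (finishes day 11); curing (finishes day 11). That puts its earliest start at day 11; it finishes at 11 + 6 = day 17.
Electrical rough-in has to wait for roofing (finishes day 17); curing (finishes day 11). The latest of these is day 17, so electrical rough-in runs day 17 to 17 + 11 = day 28.
Painting needs all of electrical rough-in (finishes day 28); curing (finishes day 11); excavation (finishes day 11). That puts its earliest start at day 28; it finishes at 28 + 8 = day 36.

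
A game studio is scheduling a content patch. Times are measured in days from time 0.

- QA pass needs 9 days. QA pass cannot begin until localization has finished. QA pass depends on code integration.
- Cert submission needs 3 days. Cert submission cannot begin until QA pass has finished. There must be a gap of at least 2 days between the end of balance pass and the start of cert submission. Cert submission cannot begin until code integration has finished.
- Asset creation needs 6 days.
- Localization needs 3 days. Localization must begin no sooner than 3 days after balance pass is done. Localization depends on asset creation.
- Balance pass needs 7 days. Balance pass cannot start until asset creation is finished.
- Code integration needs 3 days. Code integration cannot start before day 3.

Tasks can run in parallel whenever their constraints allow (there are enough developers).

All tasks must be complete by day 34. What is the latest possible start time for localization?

To finish by day 34, cert submission (duration 3) must start no later than day 31.
QA pass must finish before cert submission (must start by day 31). With a 9-day duration, QA pass must start by 31 − 9 = day 22.
Localization feeds into QA pass (must start by day 22); so localization must finish by day 22 and therefore start by day 19.

19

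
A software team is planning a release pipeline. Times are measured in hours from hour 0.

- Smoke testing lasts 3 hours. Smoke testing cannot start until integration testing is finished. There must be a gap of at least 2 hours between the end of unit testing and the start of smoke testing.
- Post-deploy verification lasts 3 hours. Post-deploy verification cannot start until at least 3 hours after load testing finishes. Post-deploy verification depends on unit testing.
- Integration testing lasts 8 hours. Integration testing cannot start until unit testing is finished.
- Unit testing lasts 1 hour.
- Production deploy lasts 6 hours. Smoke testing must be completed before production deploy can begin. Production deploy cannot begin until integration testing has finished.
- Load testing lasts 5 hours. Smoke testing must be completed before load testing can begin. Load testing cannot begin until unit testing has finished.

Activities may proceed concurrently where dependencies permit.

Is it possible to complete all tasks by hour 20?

Nothing blocks unit testing, so it runs from hour 0 to hour 1.
Integration testing waits on unit testing (finishes hour 1), so it starts at hour 1 and finishes at 1 + 8 = hour 9.
Smoke testing has to wait for integration testing (finishes hour 9); unit testing (finishes hour 1, plus 2-hour gap → hour 3). The latest of these is hour 9, so smoke testing runs hour 9 to 9 + 3 = hour 12.
For production deploy: smoke testing (finishes hour 12); integration testing (finishes hour 9). Taking the maximum gives a start of hour 12, and it finishes at 12 + 6 = hour 18.
For load testing: smoke testing (finishes hour 12); unit testing (finishes hour 1). Taking the maximum gives a start of hour 12, and it finishes at 12 + 5 = hour 17.
Post-deploy verification has to wait for load testing (finishes hour 17, plus 3-hour gap → hour 20); unit testing (finishes hour 1). The latest of these is hour 20, so post-deploy verification runs hour 20 to 20 + 3 = hour 23.
The earliest everything can be done is hour 23, which is after the deadline of 20, so it is not possible.

No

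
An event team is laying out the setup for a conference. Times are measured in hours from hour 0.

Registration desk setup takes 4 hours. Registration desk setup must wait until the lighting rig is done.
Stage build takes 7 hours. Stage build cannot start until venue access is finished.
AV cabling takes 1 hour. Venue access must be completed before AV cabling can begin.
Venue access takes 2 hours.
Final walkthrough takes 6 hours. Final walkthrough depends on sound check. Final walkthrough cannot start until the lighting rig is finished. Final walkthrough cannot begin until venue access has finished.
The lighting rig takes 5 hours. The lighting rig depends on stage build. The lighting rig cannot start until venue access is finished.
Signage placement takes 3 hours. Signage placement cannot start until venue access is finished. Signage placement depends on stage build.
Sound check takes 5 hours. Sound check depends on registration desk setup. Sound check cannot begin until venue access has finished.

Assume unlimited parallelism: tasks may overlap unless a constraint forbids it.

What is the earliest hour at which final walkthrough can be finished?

Venue access can start immediately at hour 0; it finishes at hour 2.
After venue access (finishes hour 2), stage build can start at hour 2 and finishes at hour 9.
The lighting rig needs all of stage build (finishes hour 9); venue access (finishes hour 2). That puts its earliest start at hour 9; it finishes at 9 + 5 = hour 14.
Registration desk setup waits on the lighting rig (finishes hour 14), so it starts at hour 14 and finishes at 14 + 4 = hour 18.
For sound check: registration desk setup (finishes hour 18); venue access (finishes hour 2). Taking the maximum gives a start of hour 18, and it finishes at 18 + 5 = hour 23.
Final walkthrough needs all of sound check (finishes hour 23); the lighting rig (finishes hour 14); venue access (finishes hour 2). That puts its earliest start at hour 23; it finishes at 23 + 6 = hour 29.

29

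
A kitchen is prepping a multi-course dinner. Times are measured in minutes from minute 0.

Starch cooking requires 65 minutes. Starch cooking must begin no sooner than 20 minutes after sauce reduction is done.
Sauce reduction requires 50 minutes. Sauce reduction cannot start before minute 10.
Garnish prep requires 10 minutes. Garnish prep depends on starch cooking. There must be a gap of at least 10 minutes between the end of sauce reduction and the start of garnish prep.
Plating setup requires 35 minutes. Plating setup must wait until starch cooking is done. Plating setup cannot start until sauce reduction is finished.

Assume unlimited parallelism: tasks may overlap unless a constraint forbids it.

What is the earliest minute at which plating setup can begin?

After its own release at minute 10, sauce reduction can start at minute 10 and finishes at minute 60.
Starch cooking cannot begin until sauce reduction (finishes minute 60, plus 20-minute gap → minute 80). It runs from minute 80 to 80 + 65 = minute 145.
Plating setup waits on starch cooking (finishes minute 145); sauce reduction (finishes minute 60). The latest of these is minute 145, which is the earliest plating setup can start.

145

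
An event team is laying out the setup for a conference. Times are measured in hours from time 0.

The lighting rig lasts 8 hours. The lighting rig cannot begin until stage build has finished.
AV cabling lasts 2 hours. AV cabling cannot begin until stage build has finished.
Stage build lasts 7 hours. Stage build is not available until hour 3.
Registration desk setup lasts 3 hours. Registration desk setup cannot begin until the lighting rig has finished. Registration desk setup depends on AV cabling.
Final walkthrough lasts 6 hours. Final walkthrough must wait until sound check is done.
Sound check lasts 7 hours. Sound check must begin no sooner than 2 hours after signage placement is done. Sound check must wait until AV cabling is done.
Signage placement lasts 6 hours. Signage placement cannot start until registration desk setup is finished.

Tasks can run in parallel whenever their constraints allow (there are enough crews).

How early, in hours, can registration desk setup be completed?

21

After its own release at hour 3, stage build can start at hour 3 and finishes at hour 10.
AV cabling waits on stage build (finishes hour 10), so it starts at hour 10 and finishes at 10 + 2 = hour 12.
After stage build (finishes hour 10), the lighting rig can start at hour 10 and finishes at hour 18.
Registration desk setup cannot start until the lighting rig (finishes hour 18); AV cabling (finishes hour 12). The controlling bound is hour 18, so registration desk setup finishes at 18 + 3 = hour 21.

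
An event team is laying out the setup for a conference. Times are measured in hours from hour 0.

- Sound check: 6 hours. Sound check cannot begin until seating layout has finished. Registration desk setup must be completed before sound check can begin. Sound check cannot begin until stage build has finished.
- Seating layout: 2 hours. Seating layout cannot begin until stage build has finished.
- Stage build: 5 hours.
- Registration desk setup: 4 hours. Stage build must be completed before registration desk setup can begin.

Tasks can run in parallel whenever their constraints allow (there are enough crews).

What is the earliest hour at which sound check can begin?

Stage build can start immediately at hour 0; it finishes at hour 5.
Registration desk setup cannot begin until stage build (finishes hour 5). It runs from hour 5 to 5 + 4 = hour 9.
After stage build (finishes hour 5), seating layout can start at hour 5 and finishes at hour 7.
Sound check waits on seating layout (finishes hour 7); registration desk setup (finishes hour 9); stage build (finishes hour 5). The latest of these is hour 9, which is the earliest sound check can start.

9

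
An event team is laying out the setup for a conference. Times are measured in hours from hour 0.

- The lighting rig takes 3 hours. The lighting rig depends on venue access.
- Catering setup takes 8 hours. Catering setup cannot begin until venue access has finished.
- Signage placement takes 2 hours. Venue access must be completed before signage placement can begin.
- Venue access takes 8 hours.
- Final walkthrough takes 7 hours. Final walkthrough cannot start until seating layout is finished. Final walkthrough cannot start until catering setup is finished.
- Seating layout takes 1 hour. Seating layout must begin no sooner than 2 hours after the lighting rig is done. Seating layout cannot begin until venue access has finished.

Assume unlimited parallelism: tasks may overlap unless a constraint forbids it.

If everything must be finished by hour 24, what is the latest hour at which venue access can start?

Final walkthrough has no dependents, so it just needs to finish by hour 24. Starting by 24 − 7 = hour 17 achieves that.
Seating layout has to be done before final walkthrough (must start by hour 17). That means finishing by hour 17, i.e. starting by 17 − 1 = hour 16.
Since seating layout (must start by hour 16, minus 2-hour gap → hour 14) depends on it, the lighting rig must finish by hour 14. Backing off its 3-hour duration gives a latest start of hour 11.
To finish by hour 24, signage placement (duration 2) must start no later than hour 22.
Since final walkthrough (must start by hour 17) depends on it, catering setup must finish by hour 17. Backing off its 8-hour duration gives a latest start of hour 9.
For venue access: the lighting rig (must start by hour 11); seating layout (must start by hour 16); signage placement (must start by hour 22); catering setup (must start by hour 9). The most restrictive is hour 9; with an 8-hour duration, venue access must start by hour 1.

1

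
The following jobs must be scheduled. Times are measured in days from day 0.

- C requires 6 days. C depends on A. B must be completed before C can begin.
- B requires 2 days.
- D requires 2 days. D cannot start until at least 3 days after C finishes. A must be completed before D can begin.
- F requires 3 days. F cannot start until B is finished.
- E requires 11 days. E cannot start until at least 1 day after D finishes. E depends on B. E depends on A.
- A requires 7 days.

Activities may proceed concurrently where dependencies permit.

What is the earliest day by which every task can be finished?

30

Nothing blocks B, so it runs from day 0 to day 2.
F waits on B (finishes day 2), so it starts at day 2 and finishes at 2 + 3 = day 5.
A can start immediately at day 0; it finishes at day 7.
C cannot start until A (finishes day 7); B (finishes day 2). The controlling bound is day 7, so C finishes at 7 + 6 = day 13.
D has to wait for C (finishes day 13, plus 3-day gap → day 16); A (finishes day 7). The latest of these is day 16, so D runs day 16 to 16 + 2 = day 18.
E cannot start until D (finishes day 18, plus 1-day gap → day 19); B (finishes day 2); A (finishes day 7). The controlling bound is day 19, so E finishes at 19 + 11 = day 30.
All tasks are finished once the last one completes. Finish times: A at 7, B at 2, C at 13, D at 18, E at 30, F at 5. The latest is day 30.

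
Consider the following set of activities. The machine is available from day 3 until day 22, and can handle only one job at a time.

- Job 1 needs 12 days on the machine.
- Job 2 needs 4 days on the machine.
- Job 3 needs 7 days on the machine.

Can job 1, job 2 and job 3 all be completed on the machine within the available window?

The machine window is 22 − 3 = 19 days.
Running back to back, the jobs need 12 + 4 + 7 = 23 days on the machine.
Since 23 > 19, they cannot all fit.

No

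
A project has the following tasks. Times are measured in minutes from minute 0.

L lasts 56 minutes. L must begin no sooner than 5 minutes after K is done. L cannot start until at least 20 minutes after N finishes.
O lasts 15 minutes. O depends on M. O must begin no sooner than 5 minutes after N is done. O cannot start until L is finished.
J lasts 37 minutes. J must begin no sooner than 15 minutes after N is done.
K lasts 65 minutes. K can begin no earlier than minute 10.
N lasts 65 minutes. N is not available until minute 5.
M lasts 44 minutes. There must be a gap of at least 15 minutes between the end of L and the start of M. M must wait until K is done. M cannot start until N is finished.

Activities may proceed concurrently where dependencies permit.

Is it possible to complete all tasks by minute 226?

N cannot begin until its own release at minute 5. It runs from minute 5 to 5 + 65 = minute 70.
J waits on N (finishes minute 70, plus 15-minute gap → minute 85), so it starts at minute 85 and finishes at 85 + 37 = minute 122.
K cannot begin until its own release at minute 10. It runs from minute 10 to 10 + 65 = minute 75.
L needs all of K (finishes minute 75, plus 5-minute gap → minute 80); N (finishes minute 70, plus 20-minute gap → minute 90). That puts its earliest start at minute 90; it finishes at 90 + 56 = minute 146.
M has to wait for L (finishes minute 146, plus 15-minute gap → minute 161); K (finishes minute 75); N (finishes minute 70). The latest of these is minute 161, so M runs minute 161 to 161 + 44 = minute 205.
For O: M (finishes minute 205); N (finishes minute 70, plus 5-minute gap → minute 75); L (finishes minute 146). Taking the maximum gives a start of minute 205, and it finishes at 205 + 15 = minute 220.
Every task is finished by minute 220, which is no later than the deadline of 226, so the schedule is feasible.

Yes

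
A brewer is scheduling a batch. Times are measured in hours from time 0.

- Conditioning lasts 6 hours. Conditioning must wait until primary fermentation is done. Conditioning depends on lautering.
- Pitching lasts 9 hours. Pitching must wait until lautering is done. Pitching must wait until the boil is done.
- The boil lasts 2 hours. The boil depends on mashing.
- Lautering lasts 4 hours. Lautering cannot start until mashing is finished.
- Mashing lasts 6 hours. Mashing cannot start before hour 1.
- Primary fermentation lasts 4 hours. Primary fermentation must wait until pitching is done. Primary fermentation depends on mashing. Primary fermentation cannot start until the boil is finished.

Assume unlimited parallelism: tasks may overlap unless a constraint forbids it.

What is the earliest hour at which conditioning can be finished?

Mashing waits on its own release at hour 1, so it starts at hour 1 and finishes at 1 + 6 = hour 7.
The boil cannot begin until mashing (finishes hour 7). It runs from hour 7 to 7 + 2 = hour 9.
Lautering cannot begin until mashing (finishes hour 7). It runs from hour 7 to 7 + 4 = hour 11.
Pitching needs all of lautering (finishes hour 11); the boil (finishes hour 9). That puts its earliest start at hour 11; it finishes at 11 + 9 = hour 20.
Primary fermentation has to wait for pitching (finishes hour 20); mashing (finishes hour 7); the boil (finishes hour 9). The latest of these is hour 20, so primary fermentation runs hour 20 to 20 + 4 = hour 24.
For conditioning: primary fermentation (finishes hour 24); lautering (finishes hour 11). Taking the maximum gives a start of hour 24, and it finishes at 24 + 6 = hour 30.

30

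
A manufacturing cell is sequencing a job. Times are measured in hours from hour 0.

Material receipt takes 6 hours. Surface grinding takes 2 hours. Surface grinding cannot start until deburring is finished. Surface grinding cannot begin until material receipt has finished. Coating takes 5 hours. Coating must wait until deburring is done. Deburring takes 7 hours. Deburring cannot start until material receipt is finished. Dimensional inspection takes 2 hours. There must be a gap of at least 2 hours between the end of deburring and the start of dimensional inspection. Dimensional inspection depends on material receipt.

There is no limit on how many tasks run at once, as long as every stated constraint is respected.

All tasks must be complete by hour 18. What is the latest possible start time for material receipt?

To finish by hour 18, surface grinding (duration 2) must start no later than hour 16.
Dimensional inspection has no dependents, so it just needs to finish by hour 18. Starting by 18 − 2 = hour 16 achieves that.
Nothing follows coating; the deadline of hour 18 is its only limit. It must start by 18 − 5 = hour 13.
For deburring: surface grinding (must start by hour 16); dimensional inspection (must start by hour 16, minus 2-hour gap → hour 14); coating (must start by hour 13). The most restrictive is hour 13; with a 7-hour duration, deburring must start by hour 6.
Material receipt feeds deburring (must start by hour 6); surface grinding (must start by hour 16); dimensional inspection (must start by hour 16). Taking the minimum, material receipt must finish by hour 6 and start by 6 − 6 = hour 0.

0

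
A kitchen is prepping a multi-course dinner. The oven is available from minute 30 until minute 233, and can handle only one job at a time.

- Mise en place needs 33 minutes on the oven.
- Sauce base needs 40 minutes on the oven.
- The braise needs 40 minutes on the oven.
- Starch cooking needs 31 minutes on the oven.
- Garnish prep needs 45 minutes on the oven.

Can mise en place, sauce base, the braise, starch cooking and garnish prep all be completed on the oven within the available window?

The oven window is 233 − 30 = 203 minutes.
Running back to back, the jobs need 33 + 40 + 40 + 31 + 45 = 189 minutes on the oven.
Since 189 ≤ 203, they fit within the window.

Yes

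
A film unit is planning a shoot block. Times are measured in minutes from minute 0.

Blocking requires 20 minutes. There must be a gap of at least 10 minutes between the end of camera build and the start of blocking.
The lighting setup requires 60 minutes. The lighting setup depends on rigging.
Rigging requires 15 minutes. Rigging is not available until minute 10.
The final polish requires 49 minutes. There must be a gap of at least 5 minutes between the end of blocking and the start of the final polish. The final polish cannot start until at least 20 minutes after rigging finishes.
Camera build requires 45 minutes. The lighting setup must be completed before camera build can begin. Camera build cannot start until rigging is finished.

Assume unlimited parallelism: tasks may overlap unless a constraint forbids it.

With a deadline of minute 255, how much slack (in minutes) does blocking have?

After its own release at minute 10, rigging can start at minute 10 and finishes at minute 25.
The lighting setup cannot begin until rigging (finishes minute 25). It runs from minute 25 to 25 + 60 = minute 85.
Camera build has to wait for the lighting setup (finishes minute 85); rigging (finishes minute 25). The latest of these is minute 85, so camera build runs minute 85 to 85 + 45 = minute 130.
Blocking waits on camera build (finishes minute 130, plus 10-minute gap → minute 140), so it starts at minute 140 and finishes at 140 + 20 = minute 160.

Working backward from the deadline:
The final polish has no dependents, so it just needs to finish by minute 255. Starting by 255 − 49 = minute 206 achieves that.
Blocking has to be done before the final polish (must start by minute 206, minus 5-minute gap → minute 201). That means finishing by minute 201, i.e. starting by 201 − 20 = minute 181.
So blocking can start as early as minute 140 and as late as minute 181, giving 181 − 140 = 41 minutes of slack.

41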